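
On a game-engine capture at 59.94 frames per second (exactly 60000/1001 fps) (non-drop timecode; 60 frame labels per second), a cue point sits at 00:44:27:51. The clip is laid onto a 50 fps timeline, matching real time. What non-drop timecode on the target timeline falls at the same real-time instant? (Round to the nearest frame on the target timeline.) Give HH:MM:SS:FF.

00:44:30:26

Source frame index: (0×3600 + 44×60 + 27) × 60 + 51 = 160071.
Real time: 160071 / (60000/1001) = 53410357/20000 s.
Target frame: (53410357/20000) × (50) = 53410357/400 ≈ 133525.892 → 133526.
At 50 labels/s: frame 133526 → 00:44:30:26.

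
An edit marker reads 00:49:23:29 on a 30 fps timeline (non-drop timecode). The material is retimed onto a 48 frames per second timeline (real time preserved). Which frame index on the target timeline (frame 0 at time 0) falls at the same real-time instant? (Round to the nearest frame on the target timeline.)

Source frame index: (0×3600 + 49×60 + 23) × 30 + 29 = 88919.
Real time: 88919 / (30) = 88919/30 s.
Target frame: (88919/30) × (48) = 711352/5 ≈ 142270.400 → 142270.

frame 142270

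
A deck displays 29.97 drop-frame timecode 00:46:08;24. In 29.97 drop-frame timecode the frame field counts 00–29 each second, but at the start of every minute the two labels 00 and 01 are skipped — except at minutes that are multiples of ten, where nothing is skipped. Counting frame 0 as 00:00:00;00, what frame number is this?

82980

Complete 10-minute blocks: 4, each 17982 frames → 71928.
Remaining 6 whole minutes in the current block: 1800 + 5 × 1798 = 10790 frames.
Within the current minute: 8 × 30 + 24 − 2 = 262 (labels ;00/;01 skipped at this minute). Total = 71928 + 10790 + 262 = 82980.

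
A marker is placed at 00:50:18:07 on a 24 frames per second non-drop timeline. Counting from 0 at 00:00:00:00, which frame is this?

Total seconds to the label: (0 × 3600 + 50 × 60 + 18) = 3018.
Frame index = 3018 × 24 + 7 = 72439.

72439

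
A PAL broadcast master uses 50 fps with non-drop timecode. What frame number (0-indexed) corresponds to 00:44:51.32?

134582

Total seconds to the label: (0 × 3600 + 44 × 60 + 51) = 2691.
Frame index = 2691 × 50 + 32 = 134582.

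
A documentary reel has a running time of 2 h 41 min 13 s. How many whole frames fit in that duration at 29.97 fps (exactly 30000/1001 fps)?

2 h 41 min 13 s = 9673 s.
Frames = 9673 × 30000/1001 = 290190000/1001 ≈ 289900.0999.
Complete frames: 289900.

289900 frames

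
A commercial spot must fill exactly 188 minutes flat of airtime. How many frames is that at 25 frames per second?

188 min = 11280 s.
Frames = 11280 × 25 = 282000.

282000 frames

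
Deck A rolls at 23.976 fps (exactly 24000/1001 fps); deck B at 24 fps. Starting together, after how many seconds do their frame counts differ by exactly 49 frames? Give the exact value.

The gap grows by |24 − 24000/1001| = 24/1001 frames per second.
Time for a 49-frame gap: 49 ÷ (24/1001) = 49049/24 s.

49049/24 seconds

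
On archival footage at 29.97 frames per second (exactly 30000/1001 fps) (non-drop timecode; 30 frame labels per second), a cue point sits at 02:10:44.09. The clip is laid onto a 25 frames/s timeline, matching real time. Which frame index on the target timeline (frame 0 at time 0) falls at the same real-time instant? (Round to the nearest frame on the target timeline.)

frame 196304

Source frame index: (2×3600 + 10×60 + 44) × 30 + 9 = 235329.
Real time: 235329 / (30000/1001) = 78521443/10000 s.
Target frame: (78521443/10000) × (25) = 78521443/400 ≈ 196303.608 → 196304.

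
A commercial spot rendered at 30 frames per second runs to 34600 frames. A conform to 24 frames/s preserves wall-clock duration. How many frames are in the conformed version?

Frames at target rate = 34600 × (24) / (30) = 27680.

27680 frames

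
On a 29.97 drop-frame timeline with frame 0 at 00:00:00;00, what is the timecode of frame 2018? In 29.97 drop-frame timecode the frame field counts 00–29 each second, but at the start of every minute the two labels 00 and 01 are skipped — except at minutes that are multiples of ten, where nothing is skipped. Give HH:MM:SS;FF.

Each 10-minute DF block holds 10 × 60 × 30 − 9 × 2 = 17982 frames. 2018 ÷ 17982 → 0 full blocks, remainder 2018.
Within the partial block the first minute is 1800 frames and each further minute 1798, so 1 further minute boundary passed. Total skipped labels = 18 × 0 + 2 × 1 = 2.
Non-drop label index = 2018 + 2 = 2020; at 30 labels/s that is 00:01:07:10, i.e. DF 00:01:07;10.

00:01:07;10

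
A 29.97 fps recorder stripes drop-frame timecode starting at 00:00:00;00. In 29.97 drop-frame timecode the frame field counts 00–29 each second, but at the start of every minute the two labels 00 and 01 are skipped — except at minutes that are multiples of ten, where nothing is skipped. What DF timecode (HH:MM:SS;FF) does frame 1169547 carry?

10:50:23;27

Ten DF minutes hold 17982 frames, so frame 1169547 lies in block 65 (frames 1168830–1186811) with 717 frames into that block.
The block's first minute is 1800 frames and the rest 1798 each; 717 frames reaches minute 0, so 65 × 18 + 0 × 2 = 1170 labels have been skipped so far.
Adding those back, label number 1169547 + 1170 = 1170717 at 30 labels/s is 39023 s + 27 f = 10 h 50 min 23 s frame 27, i.e. 10:50:23;27.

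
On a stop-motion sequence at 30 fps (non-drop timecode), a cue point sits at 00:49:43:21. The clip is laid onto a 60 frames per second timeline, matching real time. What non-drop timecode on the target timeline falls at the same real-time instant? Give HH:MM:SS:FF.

Source frame index: (0×3600 + 49×60 + 43) × 30 + 21 = 89511.
Real time: 89511 / (30) = 29837/10 s.
Target frame: (29837/10) × (60) = 179022.
At 60 labels/s: frame 179022 → 00:49:43:42.

00:49:43:42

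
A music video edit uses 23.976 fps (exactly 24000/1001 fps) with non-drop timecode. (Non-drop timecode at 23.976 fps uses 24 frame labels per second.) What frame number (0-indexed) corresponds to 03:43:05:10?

frame 321250

Total seconds to the label: (3 × 3600 + 43 × 60 + 5) = 13385.
Frame index = 13385 × 24 + 10 = 321250.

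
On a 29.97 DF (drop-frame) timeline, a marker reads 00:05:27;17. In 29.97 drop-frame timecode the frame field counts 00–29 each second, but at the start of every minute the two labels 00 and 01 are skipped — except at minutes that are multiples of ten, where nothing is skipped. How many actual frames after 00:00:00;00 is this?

Complete 10-minute blocks: 0, each 17982 frames → 0.
Remaining 5 whole minutes in the current block: 1800 + 4 × 1798 = 8992 frames.
Within the current minute: 27 × 30 + 17 − 2 = 825 (labels ;00/;01 skipped at this minute). Total = 0 + 8992 + 825 = 9817.

9817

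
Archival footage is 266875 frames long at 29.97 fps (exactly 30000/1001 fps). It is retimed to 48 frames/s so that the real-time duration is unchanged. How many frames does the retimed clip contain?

Target frames = source frames × (target rate / source rate) = 266875 × (48)/(30000/1001) = 266875 × 1001/625 = 427427.

427427 frames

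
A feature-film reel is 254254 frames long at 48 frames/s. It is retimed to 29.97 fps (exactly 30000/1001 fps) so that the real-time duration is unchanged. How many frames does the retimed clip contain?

Target frames = source frames × (target rate / source rate) = 254254 × (30000/1001)/(48) = 254254 × 625/1001 = 158750.

158750 frames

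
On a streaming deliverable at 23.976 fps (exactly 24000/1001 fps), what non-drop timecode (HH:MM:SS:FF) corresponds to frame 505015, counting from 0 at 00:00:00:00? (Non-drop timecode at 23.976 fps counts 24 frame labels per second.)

05:50:42:07

505015 ÷ 24 = 21042 full seconds, remainder 7 frames.
21042 s = 5 h 50 min 42 s.
Timecode: 05:50:42:07.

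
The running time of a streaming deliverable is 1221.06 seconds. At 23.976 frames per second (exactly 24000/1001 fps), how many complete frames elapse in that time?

29276 frames

Frames = 1221.06 × 24000/1001 = 29305440/1001 ≈ 29276.1638.
Complete frames: 29276.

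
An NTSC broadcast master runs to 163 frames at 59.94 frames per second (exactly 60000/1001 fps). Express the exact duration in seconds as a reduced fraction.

Running time = 163 ÷ (60000/1001) = 163 × 1001/60000 = 163163/60000 s.

163163/60000 seconds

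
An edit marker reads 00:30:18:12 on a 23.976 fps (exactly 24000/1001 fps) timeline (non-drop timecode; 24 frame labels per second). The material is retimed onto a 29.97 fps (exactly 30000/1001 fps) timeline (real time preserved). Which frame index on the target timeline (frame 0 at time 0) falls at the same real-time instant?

frame 54555

Source frame index: (0×3600 + 30×60 + 18) × 24 + 12 = 43644.
Real time: 43644 / (24000/1001) = 3640637/2000 s.
Target frame: (3640637/2000) × (30000/1001) = 54555.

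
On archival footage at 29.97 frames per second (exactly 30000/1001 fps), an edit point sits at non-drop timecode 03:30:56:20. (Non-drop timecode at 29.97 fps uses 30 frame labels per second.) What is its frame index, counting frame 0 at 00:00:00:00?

Total seconds to the label: (3 × 3600 + 30 × 60 + 56) = 12656.
Frame index = 12656 × 30 + 20 = 379700.

379700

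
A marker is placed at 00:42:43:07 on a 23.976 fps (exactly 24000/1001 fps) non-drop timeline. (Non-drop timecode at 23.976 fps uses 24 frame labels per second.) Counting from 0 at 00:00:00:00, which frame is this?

Total seconds to the label: (0 × 3600 + 42 × 60 + 43) = 2563.
Frame index = 2563 × 24 + 7 = 61519.

61519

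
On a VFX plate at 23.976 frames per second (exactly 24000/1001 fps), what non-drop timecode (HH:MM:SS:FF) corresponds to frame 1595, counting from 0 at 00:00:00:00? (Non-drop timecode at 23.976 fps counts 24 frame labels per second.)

00:01:06:11

1595 ÷ 24 = 66 full seconds, remainder 11 frames.
66 s = 0 h 1 min 6 s.
Timecode: 00:01:06:11.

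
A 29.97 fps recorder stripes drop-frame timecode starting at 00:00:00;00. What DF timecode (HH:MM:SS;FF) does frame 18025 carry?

00:10:01;13

Each 10-minute DF block holds 10 × 60 × 30 − 9 × 2 = 17982 frames. 18025 ÷ 17982 → 1 full block, remainder 43.
Within the partial block the first minute is 1800 frames and each further minute 1798, so 0 further minute boundaries passed. Total skipped labels = 18 × 1 + 2 × 0 = 18.
Non-drop label index = 18025 + 18 = 18043; at 30 labels/s that is 00:10:01:13, i.e. DF 00:10:01;13.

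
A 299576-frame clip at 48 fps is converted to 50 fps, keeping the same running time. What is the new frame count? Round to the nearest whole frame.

312058 frames

Frames at target rate = 299576 × (50) / (48) = 936175/3 ≈ 312058.333.
Nearest whole frame: 312058.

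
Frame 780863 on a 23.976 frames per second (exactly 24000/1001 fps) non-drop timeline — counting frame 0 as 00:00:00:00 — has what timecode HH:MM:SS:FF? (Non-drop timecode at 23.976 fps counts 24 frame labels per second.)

780863 ÷ 24 = 32535 full seconds, remainder 23 frames.
32535 s = 9 h 2 min 15 s.
Timecode: 09:02:15:23.

09:02:15:23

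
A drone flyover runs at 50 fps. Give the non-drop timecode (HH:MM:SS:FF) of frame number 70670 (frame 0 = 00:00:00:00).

70670 ÷ 50 = 1413 full seconds, remainder 20 frames.
1413 s = 0 h 23 min 33 s.
Timecode: 00:23:33:20.

00:23:33:20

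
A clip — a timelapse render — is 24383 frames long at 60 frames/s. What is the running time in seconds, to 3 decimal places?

Running time = 24383 × 1/60 = 24383/60 s ≈ 406.383 s.

406.383 seconds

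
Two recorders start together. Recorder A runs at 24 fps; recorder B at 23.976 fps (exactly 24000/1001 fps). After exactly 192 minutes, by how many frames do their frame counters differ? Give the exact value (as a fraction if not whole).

192 min = 11520 s.
A emits 24 × 11520 = 276480 frames; B emits 24000/1001 × 11520 = 276480000/1001.
Difference = 276480/1001 frames (≈ 276.2038); B is behind A.

276480/1001 frames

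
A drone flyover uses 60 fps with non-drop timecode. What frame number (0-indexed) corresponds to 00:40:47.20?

frame 146840

Total seconds to the label: (0 × 3600 + 40 × 60 + 47) = 2447.
Frame index = 2447 × 60 + 20 = 146840.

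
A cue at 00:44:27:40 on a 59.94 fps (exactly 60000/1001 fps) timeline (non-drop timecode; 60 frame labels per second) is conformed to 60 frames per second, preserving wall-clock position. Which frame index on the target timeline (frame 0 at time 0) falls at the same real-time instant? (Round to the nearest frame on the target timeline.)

frame 160220

Source frame index: (0×3600 + 44×60 + 27) × 60 + 40 = 160060.
Real time: 160060 / (60000/1001) = 8011003/3000 s.
Target frame: (8011003/3000) × (60) = 8011003/50 ≈ 160220.060 → 160220.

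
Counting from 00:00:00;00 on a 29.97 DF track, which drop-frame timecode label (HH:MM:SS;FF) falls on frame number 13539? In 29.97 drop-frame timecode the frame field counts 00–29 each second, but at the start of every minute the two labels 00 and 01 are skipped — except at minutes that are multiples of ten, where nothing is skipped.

Each 10-minute DF block holds 10 × 60 × 30 − 9 × 2 = 17982 frames. 13539 ÷ 17982 → 0 full blocks, remainder 13539.
Within the partial block the first minute is 1800 frames and each further minute 1798, so 7 further minute boundaries passed. Total skipped labels = 18 × 0 + 2 × 7 = 14.
Non-drop label index = 13539 + 14 = 13553; at 30 labels/s that is 00:07:31:23, i.e. DF 00:07:31;23.

00:07:31;23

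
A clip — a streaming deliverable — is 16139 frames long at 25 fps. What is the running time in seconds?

645.56 seconds

Running time = 16139 / (25) = 645.56 s.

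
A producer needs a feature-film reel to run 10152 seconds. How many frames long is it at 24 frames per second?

Frames = 10152 × 24 = 243648.

243648 frames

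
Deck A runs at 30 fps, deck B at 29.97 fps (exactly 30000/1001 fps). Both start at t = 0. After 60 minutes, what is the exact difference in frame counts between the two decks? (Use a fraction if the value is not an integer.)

108000/1001 frames

60 min = 3600 s.
A emits 30 × 3600 = 108000 frames; B emits 30000/1001 × 3600 = 108000000/1001.
Difference = 108000/1001 frames (≈ 107.8921); B is behind A.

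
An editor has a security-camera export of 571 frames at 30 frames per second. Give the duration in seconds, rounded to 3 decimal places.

19.033 seconds

Running time = 571 × 1/30 = 571/30 s ≈ 19.033 s.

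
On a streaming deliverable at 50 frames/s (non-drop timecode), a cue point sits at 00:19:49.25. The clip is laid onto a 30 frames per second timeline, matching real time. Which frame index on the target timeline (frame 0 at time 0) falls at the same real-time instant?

Source frame index: (0×3600 + 19×60 + 49) × 50 + 25 = 59475.
Real time: 59475 / (50) = 2379/2 s.
Target frame: (2379/2) × (30) = 35685.

frame 35685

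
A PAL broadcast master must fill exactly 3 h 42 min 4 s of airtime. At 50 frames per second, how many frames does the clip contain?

3 h 42 min 4 s = 13324 s.
Frames = 13324 × 50 = 666200.

666200 frames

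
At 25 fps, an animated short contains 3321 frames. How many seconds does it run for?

Running time = 3321 / (25) = 132.84 s.

132.84 seconds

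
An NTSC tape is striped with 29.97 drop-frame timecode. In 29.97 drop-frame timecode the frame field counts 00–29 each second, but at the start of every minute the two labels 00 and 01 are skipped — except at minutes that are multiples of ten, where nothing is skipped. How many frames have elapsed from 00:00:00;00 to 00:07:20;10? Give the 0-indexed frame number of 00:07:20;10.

As if non-drop at 30 labels/s: (0 × 3600 + 7 × 60 + 20) × 30 + 10 = 13210.
Minute boundaries passed: 7; those not divisible by 10: 7 − 0 = 7; dropped labels = 2 × 7 = 14.
Actual frame index = 13210 − 14 = 13196.

13196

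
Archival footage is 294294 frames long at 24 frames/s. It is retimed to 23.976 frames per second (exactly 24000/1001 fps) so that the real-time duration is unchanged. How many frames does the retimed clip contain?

294000 frames

Target frames = source frames × (target rate / source rate) = 294294 × (24000/1001)/(24) = 294294 × 1000/1001 = 294000.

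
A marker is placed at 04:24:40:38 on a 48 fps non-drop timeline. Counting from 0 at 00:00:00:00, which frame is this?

frame 762278

Total seconds to the label: (4 × 3600 + 24 × 60 + 40) = 15880.
Frame index = 15880 × 48 + 38 = 762278.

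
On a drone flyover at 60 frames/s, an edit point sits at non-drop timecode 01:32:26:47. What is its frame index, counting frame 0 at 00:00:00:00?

Total seconds to the label: (1 × 3600 + 32 × 60 + 26) = 5546.
Frame index = 5546 × 60 + 47 = 332807.

332807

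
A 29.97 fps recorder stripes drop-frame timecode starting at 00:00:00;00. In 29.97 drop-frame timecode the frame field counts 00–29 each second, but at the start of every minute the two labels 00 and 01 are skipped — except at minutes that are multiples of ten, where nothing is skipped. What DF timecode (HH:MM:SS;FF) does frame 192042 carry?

Each 10-minute DF block holds 10 × 60 × 30 − 9 × 2 = 17982 frames. 192042 ÷ 17982 → 10 full blocks, remainder 12222.
Within the partial block the first minute is 1800 frames and each further minute 1798, so 6 further minute boundaries passed. Total skipped labels = 18 × 10 + 2 × 6 = 192.
Non-drop label index = 192042 + 192 = 192234; at 30 labels/s that is 01:46:47:24, i.e. DF 01:46:47;24.

01:46:47;24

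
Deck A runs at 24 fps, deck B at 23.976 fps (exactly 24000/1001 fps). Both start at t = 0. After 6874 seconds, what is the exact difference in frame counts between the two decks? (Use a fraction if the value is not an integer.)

A emits 24 × 6874 = 164976 frames; B emits 24000/1001 × 6874 = 23568000/143.
Difference = 23568/143 frames (≈ 164.8112); B is behind A.

23568/143 frames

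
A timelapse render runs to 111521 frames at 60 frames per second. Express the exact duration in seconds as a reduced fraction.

Running time = 111521 ÷ (60) = 111521 × 1/60 = 111521/60 s.

111521/60 seconds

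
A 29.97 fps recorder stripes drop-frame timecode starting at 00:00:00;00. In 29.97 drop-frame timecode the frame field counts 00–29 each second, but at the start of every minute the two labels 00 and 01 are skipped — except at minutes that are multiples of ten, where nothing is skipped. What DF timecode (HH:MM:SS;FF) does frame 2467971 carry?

22:52:28;01

Ten DF minutes hold 17982 frames, so frame 2467971 lies in block 137 (frames 2463534–2481515) with 4437 frames into that block.
The block's first minute is 1800 frames and the rest 1798 each; 4437 frames reaches minute 2, so 137 × 18 + 2 × 2 = 2470 labels have been skipped so far.
Adding those back, label number 2467971 + 2470 = 2470441 at 30 labels/s is 82348 s + 1 f = 22 h 52 min 28 s frame 1, i.e. 22:52:28;01.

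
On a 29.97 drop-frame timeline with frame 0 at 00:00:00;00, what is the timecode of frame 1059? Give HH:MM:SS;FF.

00:00:35;09

Each 10-minute DF block holds 10 × 60 × 30 − 9 × 2 = 17982 frames. 1059 ÷ 17982 → 0 full blocks, remainder 1059.
Within the partial block the first minute is 1800 frames and each further minute 1798, so 0 further minute boundaries passed. Total skipped labels = 18 × 0 + 2 × 0 = 0.
Non-drop label index = 1059 + 0 = 1059; at 30 labels/s that is 00:00:35:09, i.e. DF 00:00:35;09.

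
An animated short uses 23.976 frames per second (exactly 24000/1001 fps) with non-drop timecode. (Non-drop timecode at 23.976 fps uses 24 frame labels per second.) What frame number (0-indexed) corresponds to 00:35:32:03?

51171

Total seconds to the label: (0 × 3600 + 35 × 60 + 32) = 2132.
Frame index = 2132 × 24 + 3 = 51171.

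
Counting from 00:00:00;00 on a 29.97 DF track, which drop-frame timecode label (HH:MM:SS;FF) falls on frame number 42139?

Ten DF minutes hold 17982 frames, so frame 42139 lies in block 2 (frames 35964–53945) with 6175 frames into that block.
The block's first minute is 1800 frames and the rest 1798 each; 6175 frames reaches minute 3, so 2 × 18 + 3 × 2 = 42 labels have been skipped so far.
Adding those back, label number 42139 + 42 = 42181 at 30 labels/s is 1406 s + 1 f = 0 h 23 min 26 s frame 1, i.e. 00:23:26;01.

00:23:26;01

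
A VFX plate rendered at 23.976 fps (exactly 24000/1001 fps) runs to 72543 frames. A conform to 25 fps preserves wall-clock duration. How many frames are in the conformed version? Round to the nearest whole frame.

Frames at target rate = 72543 × (25) / (24000/1001) = 24205181/320 ≈ 75641.191.
Nearest whole frame: 75641.

75641 frames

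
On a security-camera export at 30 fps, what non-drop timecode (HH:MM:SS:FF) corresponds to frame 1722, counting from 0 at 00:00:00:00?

00:00:57:12

1722 ÷ 30 = 57 full seconds, remainder 12 frames.
57 s = 0 h 0 min 57 s.
Timecode: 00:00:57:12.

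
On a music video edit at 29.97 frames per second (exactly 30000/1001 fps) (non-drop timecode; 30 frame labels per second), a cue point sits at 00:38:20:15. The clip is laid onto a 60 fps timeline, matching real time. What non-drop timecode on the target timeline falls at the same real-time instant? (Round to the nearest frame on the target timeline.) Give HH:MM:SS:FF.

Source frame index: (0×3600 + 38×60 + 20) × 30 + 15 = 69015.
Real time: 69015 / (30000/1001) = 4605601/2000 s.
Target frame: (4605601/2000) × (60) = 13816803/100 ≈ 138168.030 → 138168.
At 60 labels/s: frame 138168 → 00:38:22:48.

00:38:22:48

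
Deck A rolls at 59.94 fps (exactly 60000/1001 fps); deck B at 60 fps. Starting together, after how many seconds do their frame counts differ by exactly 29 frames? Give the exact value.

29029/60 seconds

The gap grows by |60 − 60000/1001| = 60/1001 frames per second.
Time for a 29-frame gap: 29 ÷ (60/1001) = 29029/60 s.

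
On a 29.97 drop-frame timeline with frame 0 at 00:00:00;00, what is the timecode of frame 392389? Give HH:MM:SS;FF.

Ten DF minutes hold 17982 frames, so frame 392389 lies in block 21 (frames 377622–395603) with 14767 frames into that block.
The block's first minute is 1800 frames and the rest 1798 each; 14767 frames reaches minute 8, so 21 × 18 + 8 × 2 = 394 labels have been skipped so far.
Adding those back, label number 392389 + 394 = 392783 at 30 labels/s is 13092 s + 23 f = 3 h 38 min 12 s frame 23, i.e. 03:38:12;23.

03:38:12;23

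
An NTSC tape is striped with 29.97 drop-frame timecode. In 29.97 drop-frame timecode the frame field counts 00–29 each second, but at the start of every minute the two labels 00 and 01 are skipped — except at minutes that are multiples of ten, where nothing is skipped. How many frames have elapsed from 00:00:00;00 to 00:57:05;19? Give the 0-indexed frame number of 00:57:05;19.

Complete 10-minute blocks: 5, each 17982 frames → 89910.
Remaining 7 whole minutes in the current block: 1800 + 6 × 1798 = 12588 frames.
Within the current minute: 5 × 30 + 19 − 2 = 167 (labels ;00/;01 skipped at this minute). Total = 89910 + 12588 + 167 = 102665.

102665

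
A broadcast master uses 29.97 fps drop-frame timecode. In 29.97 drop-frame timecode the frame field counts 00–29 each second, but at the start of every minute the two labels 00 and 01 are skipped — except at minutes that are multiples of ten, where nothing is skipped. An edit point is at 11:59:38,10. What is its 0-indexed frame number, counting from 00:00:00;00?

1294054

As if non-drop at 30 labels/s: (11 × 3600 + 59 × 60 + 38) × 30 + 10 = 1295350.
Minute boundaries passed: 719; those not divisible by 10: 719 − 71 = 648; dropped labels = 2 × 648 = 1296.
Actual frame index = 1295350 − 1296 = 1294054.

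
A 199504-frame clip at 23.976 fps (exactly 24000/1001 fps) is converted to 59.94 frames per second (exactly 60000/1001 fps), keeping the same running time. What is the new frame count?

Target frames = source frames × (target rate / source rate) = 199504 × (60000/1001)/(24000/1001) = 199504 × 5/2 = 498760.

498760 frames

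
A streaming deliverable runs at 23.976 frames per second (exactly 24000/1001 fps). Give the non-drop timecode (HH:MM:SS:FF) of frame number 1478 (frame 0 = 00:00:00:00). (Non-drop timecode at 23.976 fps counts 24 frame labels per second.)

00:01:01:14

1478 ÷ 24 = 61 full seconds, remainder 14 frames.
61 s = 0 h 1 min 1 s.
Timecode: 00:01:01:14.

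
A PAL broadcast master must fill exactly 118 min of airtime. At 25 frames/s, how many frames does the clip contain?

118 min = 7080 s.
Frames = 7080 × 25 = 177000.

177000 frames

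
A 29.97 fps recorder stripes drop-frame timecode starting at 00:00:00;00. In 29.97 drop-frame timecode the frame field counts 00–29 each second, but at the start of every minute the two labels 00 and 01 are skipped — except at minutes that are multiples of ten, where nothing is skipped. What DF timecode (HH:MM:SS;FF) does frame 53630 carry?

00:29:49;14

Ten DF minutes hold 17982 frames, so frame 53630 lies in block 2 (frames 35964–53945) with 17666 frames into that block.
The block's first minute is 1800 frames and the rest 1798 each; 17666 frames reaches minute 9, so 2 × 18 + 9 × 2 = 54 labels have been skipped so far.
Adding those back, label number 53630 + 54 = 53684 at 30 labels/s is 1789 s + 14 f = 0 h 29 min 49 s frame 14, i.e. 00:29:49;14.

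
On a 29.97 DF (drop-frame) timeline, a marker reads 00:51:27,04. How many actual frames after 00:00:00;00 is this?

Complete 10-minute blocks: 5, each 17982 frames → 89910.
Remaining 1 whole minute in the current block: 1800 + 0 × 1798 = 1800 frames.
Within the current minute: 27 × 30 + 4 − 2 = 812 (labels ;00/;01 skipped at this minute). Total = 89910 + 1800 + 812 = 92522.

92522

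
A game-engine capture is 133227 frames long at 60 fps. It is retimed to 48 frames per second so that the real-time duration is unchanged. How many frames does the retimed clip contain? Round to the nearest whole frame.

106582 frames

Frames at target rate = 133227 × (48) / (60) = 532908/5 ≈ 106581.600.
Nearest whole frame: 106582.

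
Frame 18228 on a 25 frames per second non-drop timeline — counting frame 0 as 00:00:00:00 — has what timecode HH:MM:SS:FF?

18228 ÷ 25 = 729 full seconds, remainder 3 frames.
729 s = 0 h 12 min 9 s.
Timecode: 00:12:09:03.

00:12:09:03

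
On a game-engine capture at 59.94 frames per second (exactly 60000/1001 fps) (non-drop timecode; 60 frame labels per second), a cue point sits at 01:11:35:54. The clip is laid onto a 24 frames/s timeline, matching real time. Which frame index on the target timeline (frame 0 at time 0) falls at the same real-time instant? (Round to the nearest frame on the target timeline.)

Source frame index: (1×3600 + 11×60 + 35) × 60 + 54 = 257754.
Real time: 257754 / (60000/1001) = 43001959/10000 s.
Target frame: (43001959/10000) × (24) = 129005877/1250 ≈ 103204.702 → 103205.

frame 103205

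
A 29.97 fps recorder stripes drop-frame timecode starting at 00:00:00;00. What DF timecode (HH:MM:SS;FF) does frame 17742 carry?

Each 10-minute DF block holds 10 × 60 × 30 − 9 × 2 = 17982 frames. 17742 ÷ 17982 → 0 full blocks, remainder 17742.
Within the partial block the first minute is 1800 frames and each further minute 1798, so 9 further minute boundaries passed. Total skipped labels = 18 × 0 + 2 × 9 = 18.
Non-drop label index = 17742 + 18 = 17760; at 30 labels/s that is 00:09:52:00, i.e. DF 00:09:52;00.

00:09:52;00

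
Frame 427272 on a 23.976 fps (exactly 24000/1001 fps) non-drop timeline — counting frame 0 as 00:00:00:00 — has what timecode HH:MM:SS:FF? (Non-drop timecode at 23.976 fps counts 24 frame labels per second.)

427272 ÷ 24 = 17803 full seconds, remainder 0 frames.
17803 s = 4 h 56 min 43 s.
Timecode: 04:56:43:00.

04:56:43:00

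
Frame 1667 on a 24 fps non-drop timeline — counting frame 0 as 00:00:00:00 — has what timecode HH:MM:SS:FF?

1667 ÷ 24 = 69 full seconds, remainder 11 frames.
69 s = 0 h 1 min 9 s.
Timecode: 00:01:09:11.

00:01:09:11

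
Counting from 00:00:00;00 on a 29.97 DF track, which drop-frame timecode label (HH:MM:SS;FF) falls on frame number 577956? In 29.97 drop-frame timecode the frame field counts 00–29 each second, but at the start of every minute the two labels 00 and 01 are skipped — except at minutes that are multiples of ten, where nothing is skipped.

05:21:24;14

Ten DF minutes hold 17982 frames, so frame 577956 lies in block 32 (frames 575424–593405) with 2532 frames into that block.
The block's first minute is 1800 frames and the rest 1798 each; 2532 frames reaches minute 1, so 32 × 18 + 1 × 2 = 578 labels have been skipped so far.
Adding those back, label number 577956 + 578 = 578534 at 30 labels/s is 19284 s + 14 f = 5 h 21 min 24 s frame 14, i.e. 05:21:24;14.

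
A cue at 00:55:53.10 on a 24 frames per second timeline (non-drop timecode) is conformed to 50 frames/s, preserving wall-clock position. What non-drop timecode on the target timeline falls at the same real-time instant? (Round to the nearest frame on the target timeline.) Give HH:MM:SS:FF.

Source frame index: (0×3600 + 55×60 + 53) × 24 + 10 = 80482.
Real time: 80482 / (24) = 40241/12 s.
Target frame: (40241/12) × (50) = 1006025/6 ≈ 167670.833 → 167671.
At 50 labels/s: frame 167671 → 00:55:53:21.

00:55:53:21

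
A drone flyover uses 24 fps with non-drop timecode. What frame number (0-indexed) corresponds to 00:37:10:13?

frame 53533

Total seconds to the label: (0 × 3600 + 37 × 60 + 10) = 2230.
Frame index = 2230 × 24 + 13 = 53533.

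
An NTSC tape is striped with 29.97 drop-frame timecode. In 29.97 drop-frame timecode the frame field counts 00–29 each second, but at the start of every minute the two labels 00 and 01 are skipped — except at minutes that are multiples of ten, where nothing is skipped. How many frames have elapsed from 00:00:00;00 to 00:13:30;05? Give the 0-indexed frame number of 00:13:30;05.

Complete 10-minute blocks: 1, each 17982 frames → 17982.
Remaining 3 whole minutes in the current block: 1800 + 2 × 1798 = 5396 frames.
Within the current minute: 30 × 30 + 5 − 2 = 903 (labels ;00/;01 skipped at this minute). Total = 17982 + 5396 + 903 = 24281.

24281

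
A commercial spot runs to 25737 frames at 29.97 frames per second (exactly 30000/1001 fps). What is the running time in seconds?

858.7579 seconds

Running time = 25737 / (30000/1001) = 858.7579 s.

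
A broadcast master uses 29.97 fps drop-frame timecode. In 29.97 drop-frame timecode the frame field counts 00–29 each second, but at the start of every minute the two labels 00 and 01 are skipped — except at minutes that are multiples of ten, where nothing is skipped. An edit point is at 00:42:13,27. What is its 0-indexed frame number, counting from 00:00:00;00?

As if non-drop at 30 labels/s: (0 × 3600 + 42 × 60 + 13) × 30 + 27 = 76017.
Minute boundaries passed: 42; those not divisible by 10: 42 − 4 = 38; dropped labels = 2 × 38 = 76.
Actual frame index = 76017 − 76 = 75941.

75941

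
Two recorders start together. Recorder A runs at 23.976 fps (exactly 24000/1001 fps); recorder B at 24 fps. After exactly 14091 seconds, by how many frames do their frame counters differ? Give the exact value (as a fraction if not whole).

4392/13 frames

A emits 24000/1001 × 14091 = 4392000/13 frames; B emits 24 × 14091 = 338184.
Difference = 4392/13 frames (≈ 337.8462); B is ahead of A.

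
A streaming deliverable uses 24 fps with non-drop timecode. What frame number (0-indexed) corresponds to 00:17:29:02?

25178

Total seconds to the label: (0 × 3600 + 17 × 60 + 29) = 1049.
Frame index = 1049 × 24 + 2 = 25178.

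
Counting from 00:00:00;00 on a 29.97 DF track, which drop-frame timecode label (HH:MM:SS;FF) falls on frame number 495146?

04:35:21;12

Ten DF minutes hold 17982 frames, so frame 495146 lies in block 27 (frames 485514–503495) with 9632 frames into that block.
The block's first minute is 1800 frames and the rest 1798 each; 9632 frames reaches minute 5, so 27 × 18 + 5 × 2 = 496 labels have been skipped so far.
Adding those back, label number 495146 + 496 = 495642 at 30 labels/s is 16521 s + 12 f = 4 h 35 min 21 s frame 12, i.e. 04:35:21;12.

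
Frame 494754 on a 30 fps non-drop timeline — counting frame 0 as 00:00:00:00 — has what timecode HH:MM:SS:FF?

494754 ÷ 30 = 16491 full seconds, remainder 24 frames.
16491 s = 4 h 34 min 51 s.
Timecode: 04:34:51:24.

04:34:51:24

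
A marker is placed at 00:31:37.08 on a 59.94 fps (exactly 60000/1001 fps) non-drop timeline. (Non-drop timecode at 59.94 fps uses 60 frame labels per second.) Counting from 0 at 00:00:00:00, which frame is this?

frame 113828

Total seconds to the label: (0 × 3600 + 31 × 60 + 37) = 1897.
Frame index = 1897 × 60 + 8 = 113828.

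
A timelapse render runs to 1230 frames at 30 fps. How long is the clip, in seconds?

41 seconds

Running time = 1230 / (30) = 41 s.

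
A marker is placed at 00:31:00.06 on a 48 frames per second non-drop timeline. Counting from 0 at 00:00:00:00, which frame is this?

Total seconds to the label: (0 × 3600 + 31 × 60 + 0) = 1860.
Frame index = 1860 × 48 + 6 = 89286.

89286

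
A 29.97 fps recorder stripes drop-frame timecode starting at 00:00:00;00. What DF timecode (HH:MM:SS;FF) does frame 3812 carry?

Each 10-minute DF block holds 10 × 60 × 30 − 9 × 2 = 17982 frames. 3812 ÷ 17982 → 0 full blocks, remainder 3812.
Within the partial block the first minute is 1800 frames and each further minute 1798, so 2 further minute boundaries passed. Total skipped labels = 18 × 0 + 2 × 2 = 4.
Non-drop label index = 3812 + 4 = 3816; at 30 labels/s that is 00:02:07:06, i.e. DF 00:02:07;06.

00:02:07;06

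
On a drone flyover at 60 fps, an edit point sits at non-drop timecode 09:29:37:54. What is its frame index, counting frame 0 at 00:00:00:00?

2050674

Total seconds to the label: (9 × 3600 + 29 × 60 + 37) = 34177.
Frame index = 34177 × 60 + 54 = 2050674.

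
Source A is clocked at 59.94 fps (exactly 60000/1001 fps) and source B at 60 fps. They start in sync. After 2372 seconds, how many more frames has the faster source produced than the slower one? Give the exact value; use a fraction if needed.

142320/1001 frames

A emits 60000/1001 × 2372 = 142320000/1001 frames; B emits 60 × 2372 = 142320.
Difference = 142320/1001 frames (≈ 142.1778); B is ahead of A.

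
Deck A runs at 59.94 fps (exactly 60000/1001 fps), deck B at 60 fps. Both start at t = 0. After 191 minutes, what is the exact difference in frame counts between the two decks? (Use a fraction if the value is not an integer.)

687600/1001 frames

191 min = 11460 s.
A emits 60000/1001 × 11460 = 687600000/1001 frames; B emits 60 × 11460 = 687600.
Difference = 687600/1001 frames (≈ 686.9131); B is ahead of A.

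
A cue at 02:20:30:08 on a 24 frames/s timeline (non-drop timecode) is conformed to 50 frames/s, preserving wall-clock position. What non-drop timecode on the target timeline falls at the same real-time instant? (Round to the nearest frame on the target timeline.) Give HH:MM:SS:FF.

02:20:30:17

Source frame index: (2×3600 + 20×60 + 30) × 24 + 8 = 202328.
Real time: 202328 / (24) = 25291/3 s.
Target frame: (25291/3) × (50) = 1264550/3 ≈ 421516.667 → 421517.
At 50 labels/s: frame 421517 → 02:20:30:17.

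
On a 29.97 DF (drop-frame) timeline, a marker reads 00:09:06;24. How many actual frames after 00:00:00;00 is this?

Complete 10-minute blocks: 0, each 17982 frames → 0.
Remaining 9 whole minutes in the current block: 1800 + 8 × 1798 = 16184 frames.
Within the current minute: 6 × 30 + 24 − 2 = 202 (labels ;00/;01 skipped at this minute). Total = 0 + 16184 + 202 = 16386.

16386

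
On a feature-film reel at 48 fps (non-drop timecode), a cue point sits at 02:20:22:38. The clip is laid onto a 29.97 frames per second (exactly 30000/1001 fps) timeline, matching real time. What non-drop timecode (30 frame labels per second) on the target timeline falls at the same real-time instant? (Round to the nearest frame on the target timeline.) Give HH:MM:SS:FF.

Source frame index: (2×3600 + 20×60 + 22) × 48 + 38 = 404294.
Real time: 404294 / (48) = 202147/24 s.
Target frame: (202147/24) × (30000/1001) = 22971250/91 ≈ 252431.319 → 252431.
At 30 labels/s: frame 252431 → 02:20:14:11.

02:20:14:11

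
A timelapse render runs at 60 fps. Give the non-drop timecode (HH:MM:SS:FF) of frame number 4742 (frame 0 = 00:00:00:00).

00:01:19:02

4742 ÷ 60 = 79 full seconds, remainder 2 frames.
79 s = 0 h 1 min 19 s.
Timecode: 00:01:19:02.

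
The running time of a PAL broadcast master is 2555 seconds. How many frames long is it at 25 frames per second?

Frames = 2555 × 25 = 63875.

63875 frames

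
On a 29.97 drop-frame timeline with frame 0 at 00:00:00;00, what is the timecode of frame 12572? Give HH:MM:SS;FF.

Each 10-minute DF block holds 10 × 60 × 30 − 9 × 2 = 17982 frames. 12572 ÷ 17982 → 0 full blocks, remainder 12572.
Within the partial block the first minute is 1800 frames and each further minute 1798, so 6 further minute boundaries passed. Total skipped labels = 18 × 0 + 2 × 6 = 12.
Non-drop label index = 12572 + 12 = 12584; at 30 labels/s that is 00:06:59:14, i.e. DF 00:06:59;14.

00:06:59;14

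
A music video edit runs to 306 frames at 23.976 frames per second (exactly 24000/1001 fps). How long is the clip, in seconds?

Running time = 306 / (24000/1001) = 12.76275 s.

12.76275 seconds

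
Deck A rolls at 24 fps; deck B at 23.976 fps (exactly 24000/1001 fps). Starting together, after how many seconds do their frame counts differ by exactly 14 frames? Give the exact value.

7007/12 seconds

The gap grows by |24000/1001 − 24| = 24/1001 frames per second.
Time for a 14-frame gap: 14 ÷ (24/1001) = 7007/12 s.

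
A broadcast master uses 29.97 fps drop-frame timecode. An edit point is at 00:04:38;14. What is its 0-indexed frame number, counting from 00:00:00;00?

Complete 10-minute blocks: 0, each 17982 frames → 0.
Remaining 4 whole minutes in the current block: 1800 + 3 × 1798 = 7194 frames.
Within the current minute: 38 × 30 + 14 − 2 = 1152 (labels ;00/;01 skipped at this minute). Total = 0 + 7194 + 1152 = 8346.

8346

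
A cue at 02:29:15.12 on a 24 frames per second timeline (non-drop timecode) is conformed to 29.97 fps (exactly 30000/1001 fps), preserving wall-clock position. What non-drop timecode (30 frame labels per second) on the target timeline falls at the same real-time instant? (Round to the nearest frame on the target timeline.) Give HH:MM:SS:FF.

Source frame index: (2×3600 + 29×60 + 15) × 24 + 12 = 214932.
Real time: 214932 / (24) = 17911/2 s.
Target frame: (17911/2) × (30000/1001) = 268665000/1001 ≈ 268396.603 → 268397.
At 30 labels/s: frame 268397 → 02:29:06:17.

02:29:06:17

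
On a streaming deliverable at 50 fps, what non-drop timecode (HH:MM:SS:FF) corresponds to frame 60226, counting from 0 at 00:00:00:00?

00:20:04:26

60226 ÷ 50 = 1204 full seconds, remainder 26 frames.
1204 s = 0 h 20 min 4 s.
Timecode: 00:20:04:26.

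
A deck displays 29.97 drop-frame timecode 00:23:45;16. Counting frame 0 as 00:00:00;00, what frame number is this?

As if non-drop at 30 labels/s: (0 × 3600 + 23 × 60 + 45) × 30 + 16 = 42766.
Minute boundaries passed: 23; those not divisible by 10: 23 − 2 = 21; dropped labels = 2 × 21 = 42.
Actual frame index = 42766 − 42 = 42724.

42724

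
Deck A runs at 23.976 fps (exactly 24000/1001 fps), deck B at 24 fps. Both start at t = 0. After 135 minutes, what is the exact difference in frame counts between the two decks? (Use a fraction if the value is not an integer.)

194400/1001 frames

135 min = 8100 s.
A emits 24000/1001 × 8100 = 194400000/1001 frames; B emits 24 × 8100 = 194400.
Difference = 194400/1001 frames (≈ 194.2058); B is ahead of A.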